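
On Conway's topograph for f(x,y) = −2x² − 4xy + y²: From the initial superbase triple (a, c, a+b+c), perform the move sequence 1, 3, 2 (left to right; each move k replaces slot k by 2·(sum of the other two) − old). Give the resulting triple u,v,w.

start (-2,1,-5) = (f(1,0),f(0,1),f(1,1))
replace slot 1: 2·(1+(-5)) − (-2) = -6 → (-6,1,-5)
replace slot 3: 2·((-6)+1) − (-5) = -5 → (-6,1,-5)
replace slot 2: 2·((-6)+(-5)) − 1 = -23 → (-6,-23,-5)

-6,-23,-5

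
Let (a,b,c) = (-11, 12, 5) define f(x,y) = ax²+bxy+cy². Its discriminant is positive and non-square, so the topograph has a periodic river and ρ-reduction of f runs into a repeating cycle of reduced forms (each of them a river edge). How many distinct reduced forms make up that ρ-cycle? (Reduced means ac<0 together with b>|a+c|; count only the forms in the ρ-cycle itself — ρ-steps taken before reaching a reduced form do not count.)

D = 364, ⌊√D⌋ = 19
river: ρ → (5,18,-2)
river: ρ → (-2,18,5)
river: ρ → (5,12,-11)
river: ρ → (-11,10,6)
river: ρ → (6,14,-7)
river: ρ → (-7,14,6)
river: ρ → (6,10,-11)
river: ρ → (-11,12,5)
ρ-cycle length = 8 (tail of 0 descent steps not counted)

8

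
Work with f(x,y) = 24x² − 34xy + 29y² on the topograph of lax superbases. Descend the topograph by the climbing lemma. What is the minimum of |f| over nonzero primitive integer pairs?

translate: b→14 (≡-34 mod 48), so (24,-34,29)→(24,14,19)
flip: (24,14,19)→(19,-14,24)
reduced (well bottom): (19,-14,24) with a≤c, −a<b≤a
well minimum = a = 19

19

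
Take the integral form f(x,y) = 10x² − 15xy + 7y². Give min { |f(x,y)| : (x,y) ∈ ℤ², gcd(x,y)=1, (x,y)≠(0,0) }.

translate: b→5 (≡-15 mod 20), so (10,-15,7)→(10,5,2)
flip: (10,5,2)→(2,-5,10)
translate: b→-1 (≡-5 mod 4), so (2,-5,10)→(2,-1,7)
reduced (well bottom): (2,-1,7) with a≤c, −a<b≤a
well minimum = a = 2

2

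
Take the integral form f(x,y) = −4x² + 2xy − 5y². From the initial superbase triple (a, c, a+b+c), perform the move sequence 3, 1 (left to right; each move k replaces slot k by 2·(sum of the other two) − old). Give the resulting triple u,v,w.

start (-4,-5,-7) = (f(1,0),f(0,1),f(1,1))
replace slot 3: 2·((-4)+(-5)) − (-7) = -11 → (-4,-5,-11)
replace slot 1: 2·((-5)+(-11)) − (-4) = -28 → (-28,-5,-11)

-28,-5,-11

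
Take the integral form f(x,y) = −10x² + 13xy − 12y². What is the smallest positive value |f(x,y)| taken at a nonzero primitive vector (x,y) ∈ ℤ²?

translate: b→7 (≡-13 mod 20), so (10,-13,12)→(10,7,9)
flip: (10,7,9)→(9,-7,10)
reduced (well bottom): (9,-7,10) with a≤c, −a<b≤a
well minimum |f| = |-9| = 9 (negative-definite)

9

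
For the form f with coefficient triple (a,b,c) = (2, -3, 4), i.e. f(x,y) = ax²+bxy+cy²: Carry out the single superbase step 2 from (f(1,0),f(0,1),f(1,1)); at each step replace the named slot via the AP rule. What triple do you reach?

start (2,4,3) = (f(1,0),f(0,1),f(1,1))
replace slot 2: 2·(2+3) − 4 = 6 → (2,6,3)

2,6,3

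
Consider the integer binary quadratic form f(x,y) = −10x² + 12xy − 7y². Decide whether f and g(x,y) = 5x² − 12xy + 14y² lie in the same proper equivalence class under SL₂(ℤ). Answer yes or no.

D₁ = -136, D₂ = -136
f is negative-definite; reduce −f:
−f: translate: b→8 (≡-12 mod 20), so (10,-12,7)→(10,8,5)
−f: flip: (10,8,5)→(5,-8,10)
−f: translate: b→2 (≡-8 mod 10), so (5,-8,10)→(5,2,7)
−f: reduced (well bottom): (5,2,7) with a≤c, −a<b≤a
flip sign back: reduced form of f is (-5,-2,-7)
g: translate: b→-2 (≡-12 mod 10), so (5,-12,14)→(5,-2,7)
g: reduced (well bottom): (5,-2,7) with a≤c, −a<b≤a
reduced forms (-5, -2, -7) vs (5, -2, 7) ⇒ inequivalent

no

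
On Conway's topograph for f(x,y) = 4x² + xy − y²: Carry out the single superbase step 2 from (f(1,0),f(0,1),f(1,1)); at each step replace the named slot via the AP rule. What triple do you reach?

start (4,-1,4) = (f(1,0),f(0,1),f(1,1))
replace slot 2: 2·(4+4) − (-1) = 17 → (4,17,4)

4,17,4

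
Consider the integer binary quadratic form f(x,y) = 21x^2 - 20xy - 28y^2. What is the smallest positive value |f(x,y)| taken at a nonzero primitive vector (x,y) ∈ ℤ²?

descent: ρ → (-28,20,21)  [lands on river]
river: ρ → (21,22,-27)
river: ρ → (-27,32,16)
river: ρ → (16,32,-27)
river: ρ → (-27,22,21)
river: ρ → (21,20,-28)
river: ρ → (-28,36,13)
river: ρ → (13,42,-19)
river: ρ → (-19,34,21)
river: ρ → (21,50,-3)
river: ρ → (-3,52,4)
river: ρ → (4,52,-3)
river: ρ → (-3,50,21)
river: ρ → (21,34,-19)
river: ρ → (-19,42,13)
river: ρ → (13,36,-28)
closes: descent 1, river 16
min |a| on river = 3

3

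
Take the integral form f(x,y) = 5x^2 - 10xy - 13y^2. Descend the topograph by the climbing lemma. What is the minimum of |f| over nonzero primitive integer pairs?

descent: ρ → (-13,10,5)  [lands on river]
river: ρ → (5,10,-13)
river: ρ → (-13,16,2)
river: ρ → (2,16,-13)
closes: descent 1, river 4
min |a| on river = 2

2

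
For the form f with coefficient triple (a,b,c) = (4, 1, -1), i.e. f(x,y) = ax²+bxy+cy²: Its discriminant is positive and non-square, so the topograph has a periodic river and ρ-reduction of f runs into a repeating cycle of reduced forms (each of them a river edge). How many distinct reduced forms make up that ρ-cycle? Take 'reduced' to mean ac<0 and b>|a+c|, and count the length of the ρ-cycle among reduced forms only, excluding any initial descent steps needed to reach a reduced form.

D = 17, ⌊√D⌋ = 4
descent: ρ → (-1,3,2)  [lands on river]
river: ρ → (2,1,-2)
river: ρ → (-2,3,1)
river: ρ → (1,3,-2)
river: ρ → (-2,1,2)
river: ρ → (2,3,-1)
ρ-cycle length = 6 (tail of 1 descent step not counted)

6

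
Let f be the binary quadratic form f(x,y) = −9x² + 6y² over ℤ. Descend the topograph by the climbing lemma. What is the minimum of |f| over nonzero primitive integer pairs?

descent: ρ → (6,12,-3)  [lands on river]
river: ρ → (-3,12,6)
closes: descent 1, river 2
min |a| on river = 3

3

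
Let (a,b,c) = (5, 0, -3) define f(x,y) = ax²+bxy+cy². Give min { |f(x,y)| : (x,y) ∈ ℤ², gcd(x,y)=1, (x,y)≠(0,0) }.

descent: ρ → (-3,6,2)  [lands on river]
river: ρ → (2,6,-3)
closes: descent 1, river 2
min |a| on river = 2

2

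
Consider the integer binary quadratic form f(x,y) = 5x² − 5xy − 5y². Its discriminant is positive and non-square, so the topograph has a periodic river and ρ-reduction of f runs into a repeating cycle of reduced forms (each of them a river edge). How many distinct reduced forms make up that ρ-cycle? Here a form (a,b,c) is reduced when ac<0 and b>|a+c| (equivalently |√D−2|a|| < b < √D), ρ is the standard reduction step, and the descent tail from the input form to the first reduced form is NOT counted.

D = 125, ⌊√D⌋ = 11
descent: ρ → (-5,5,5)  [lands on river]
river: ρ → (5,5,-5)
ρ-cycle length = 2 (tail of 1 descent step not counted)

2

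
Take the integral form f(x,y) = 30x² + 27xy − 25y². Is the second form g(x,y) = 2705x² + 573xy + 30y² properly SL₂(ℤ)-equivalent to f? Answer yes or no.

D₁ = 3729, D₂ = 3729
river cycle of f (length 26): (-25, 23, 32), (32, 41, -16), (-16, 55, 11), (11, 55, -16), (-16, 41, 32), (32, 23, -25), (-25, 27, 30), (30, 33, -22), (-22, 55, 8), (8, 57, -15), … (16 more)
river cycle of g (length 26): (30, 27, -25), (-25, 23, 32), (32, 41, -16), (-16, 55, 11), (11, 55, -16), (-16, 41, 32), (32, 23, -25), (-25, 27, 30), (30, 33, -22), (-22, 55, 8), … (16 more)
cycles coincide ⇒ equivalent

yes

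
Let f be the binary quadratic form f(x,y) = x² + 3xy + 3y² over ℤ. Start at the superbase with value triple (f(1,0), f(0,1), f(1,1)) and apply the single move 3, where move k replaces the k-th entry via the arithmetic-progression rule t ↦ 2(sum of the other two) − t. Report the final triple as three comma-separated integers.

start (1,3,7) = (f(1,0),f(0,1),f(1,1))
replace slot 3: 2·(1+3) − 7 = 1 → (1,3,1)

1,3,1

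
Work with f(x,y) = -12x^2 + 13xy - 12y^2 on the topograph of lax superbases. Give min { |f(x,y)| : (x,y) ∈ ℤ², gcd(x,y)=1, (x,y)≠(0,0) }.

translate: b→11 (≡-13 mod 24), so (12,-13,12)→(12,11,11)
flip: (12,11,11)→(11,-11,12)
translate: b→11 (≡-11 mod 22), so (11,-11,12)→(11,11,12)
reduced (well bottom): (11,11,12) with a≤c, −a<b≤a
well minimum |f| = |-11| = 11 (negative-definite)

11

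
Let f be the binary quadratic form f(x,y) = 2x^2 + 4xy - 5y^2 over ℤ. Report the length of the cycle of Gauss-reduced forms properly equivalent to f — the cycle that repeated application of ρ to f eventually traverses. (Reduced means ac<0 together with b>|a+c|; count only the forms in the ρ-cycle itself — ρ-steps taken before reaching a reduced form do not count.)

D = 56, ⌊√D⌋ = 7
river: ρ → (-5,6,1)
river: ρ → (1,6,-5)
river: ρ → (-5,4,2)
river: ρ → (2,4,-5)
ρ-cycle length = 4 (tail of 0 descent steps not counted)

4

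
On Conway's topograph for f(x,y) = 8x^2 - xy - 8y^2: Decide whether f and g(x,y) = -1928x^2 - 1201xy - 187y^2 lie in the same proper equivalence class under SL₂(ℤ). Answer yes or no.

D₁ = 257, D₂ = 257
river cycle of f (length 6): (-8, 1, 8), (8, 15, -1), (-1, 15, 8), (8, 1, -8), (-8, 15, 1), (1, 15, -8)
river cycle of g (length 6): (-8, 1, 8), (8, 15, -1), (-1, 15, 8), (8, 1, -8), (-8, 15, 1), (1, 15, -8)
cycles coincide ⇒ equivalent

yes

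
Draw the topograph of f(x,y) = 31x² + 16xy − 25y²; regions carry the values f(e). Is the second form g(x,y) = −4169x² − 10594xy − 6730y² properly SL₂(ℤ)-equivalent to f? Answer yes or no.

D₁ = 3356, D₂ = 3356
river cycle of f (length 6): (-25, 34, 22), (22, 54, -5), (-5, 56, 11), (11, 54, -10), (-10, 46, 31), (31, 16, -25)
river cycle of g (length 6): (-25, 34, 22), (22, 54, -5), (-5, 56, 11), (11, 54, -10), (-10, 46, 31), (31, 16, -25)
cycles coincide ⇒ equivalent

yes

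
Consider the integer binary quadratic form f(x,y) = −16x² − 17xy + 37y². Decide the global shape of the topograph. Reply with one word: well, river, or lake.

D = b²−4ac = (-17)² − 4·(-16)·37 = 2657
D > 0 non-square ⇒ indefinite ⇒ periodic river

river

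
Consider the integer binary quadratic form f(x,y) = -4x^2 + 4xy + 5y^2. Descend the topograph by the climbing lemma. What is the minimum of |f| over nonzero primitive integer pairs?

river: ρ → (5,6,-3)
river: ρ → (-3,6,5)
river: ρ → (5,4,-4)
river: ρ → (-4,4,5)
closes: descent 0, river 4
min |a| on river = 3

3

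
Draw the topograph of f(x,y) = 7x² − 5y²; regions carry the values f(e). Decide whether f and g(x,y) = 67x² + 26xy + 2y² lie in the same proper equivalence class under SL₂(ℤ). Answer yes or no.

D₁ = 140, D₂ = 140
river cycle of f (length 2): (-5, 10, 2), (2, 10, -5)
river cycle of g (length 2): (2, 10, -5), (-5, 10, 2)
cycles coincide ⇒ equivalent

yes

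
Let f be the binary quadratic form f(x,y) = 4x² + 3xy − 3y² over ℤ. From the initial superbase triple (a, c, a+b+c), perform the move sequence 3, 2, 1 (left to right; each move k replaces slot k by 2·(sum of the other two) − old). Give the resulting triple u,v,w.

start (4,-3,4) = (f(1,0),f(0,1),f(1,1))
replace slot 3: 2·(4+(-3)) − 4 = -2 → (4,-3,-2)
replace slot 2: 2·(4+(-2)) − (-3) = 7 → (4,7,-2)
replace slot 1: 2·(7+(-2)) − 4 = 6 → (6,7,-2)

6,7,-2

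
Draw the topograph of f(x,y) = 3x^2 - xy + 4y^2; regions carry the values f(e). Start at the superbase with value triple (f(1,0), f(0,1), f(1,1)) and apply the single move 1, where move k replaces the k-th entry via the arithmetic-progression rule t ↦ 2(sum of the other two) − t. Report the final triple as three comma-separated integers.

start (3,4,6) = (f(1,0),f(0,1),f(1,1))
replace slot 1: 2·(4+6) − 3 = 17 → (17,4,6)

17,4,6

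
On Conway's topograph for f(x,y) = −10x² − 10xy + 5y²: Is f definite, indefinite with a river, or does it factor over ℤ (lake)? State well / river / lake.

D = b²−4ac = (-10)² − 4·(-10)·5 = 300
D > 0 non-square ⇒ indefinite ⇒ periodic river

river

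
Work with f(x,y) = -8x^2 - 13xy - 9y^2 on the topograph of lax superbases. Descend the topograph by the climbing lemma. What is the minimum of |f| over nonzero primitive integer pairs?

translate: b→-3 (≡13 mod 16), so (8,13,9)→(8,-3,4)
flip: (8,-3,4)→(4,3,8)
reduced (well bottom): (4,3,8) with a≤c, −a<b≤a
well minimum |f| = |-4| = 4 (negative-definite)

4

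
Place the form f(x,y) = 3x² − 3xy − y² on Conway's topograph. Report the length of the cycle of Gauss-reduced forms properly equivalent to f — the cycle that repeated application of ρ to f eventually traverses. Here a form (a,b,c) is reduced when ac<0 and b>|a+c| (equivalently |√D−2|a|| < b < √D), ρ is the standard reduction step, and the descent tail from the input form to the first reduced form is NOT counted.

D = 21, ⌊√D⌋ = 4
descent: ρ → (-1,3,3)  [lands on river]
river: ρ → (3,3,-1)
ρ-cycle length = 2 (tail of 1 descent step not counted)

2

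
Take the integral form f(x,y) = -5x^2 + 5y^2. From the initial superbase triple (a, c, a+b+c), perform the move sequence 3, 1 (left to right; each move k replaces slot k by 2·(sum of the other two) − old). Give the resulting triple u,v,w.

start (-5,5,0) = (f(1,0),f(0,1),f(1,1))
replace slot 3: 2·((-5)+5) − 0 = 0 → (-5,5,0)
replace slot 1: 2·(5+0) − (-5) = 15 → (15,5,0)

15,5,0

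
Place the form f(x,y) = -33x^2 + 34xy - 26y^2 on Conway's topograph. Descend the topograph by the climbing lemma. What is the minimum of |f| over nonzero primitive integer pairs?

translate: b→32 (≡-34 mod 66), so (33,-34,26)→(33,32,25)
flip: (33,32,25)→(25,-32,33)
translate: b→18 (≡-32 mod 50), so (25,-32,33)→(25,18,26)
reduced (well bottom): (25,18,26) with a≤c, −a<b≤a
well minimum |f| = |-25| = 25 (negative-definite)

25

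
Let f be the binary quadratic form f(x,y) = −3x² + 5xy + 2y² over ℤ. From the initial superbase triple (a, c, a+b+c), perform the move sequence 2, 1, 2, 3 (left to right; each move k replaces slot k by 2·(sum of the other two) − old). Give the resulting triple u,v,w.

start (-3,2,4) = (f(1,0),f(0,1),f(1,1))
replace slot 2: 2·((-3)+4) − 2 = 0 → (-3,0,4)
replace slot 1: 2·(0+4) − (-3) = 11 → (11,0,4)
replace slot 2: 2·(11+4) − 0 = 30 → (11,30,4)
replace slot 3: 2·(11+30) − 4 = 78 → (11,30,78)

11,30,78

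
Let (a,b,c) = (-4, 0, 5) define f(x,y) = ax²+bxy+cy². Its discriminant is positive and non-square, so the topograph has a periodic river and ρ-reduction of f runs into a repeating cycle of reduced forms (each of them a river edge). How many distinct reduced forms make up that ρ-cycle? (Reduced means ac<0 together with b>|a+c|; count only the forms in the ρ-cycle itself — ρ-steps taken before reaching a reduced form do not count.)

D = 80, ⌊√D⌋ = 8
descent: ρ → (5,0,-4)
descent: ρ → (-4,8,1)  [lands on river]
river: ρ → (1,8,-4)
ρ-cycle length = 2 (tail of 2 descent steps not counted)

2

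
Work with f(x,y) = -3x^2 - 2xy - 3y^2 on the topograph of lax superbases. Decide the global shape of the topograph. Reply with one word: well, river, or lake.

D = b²−4ac = (-2)² − 4·(-3)·(-3) = -32
D < 0 ⇒ definite ⇒ every region one sign ⇒ single well

well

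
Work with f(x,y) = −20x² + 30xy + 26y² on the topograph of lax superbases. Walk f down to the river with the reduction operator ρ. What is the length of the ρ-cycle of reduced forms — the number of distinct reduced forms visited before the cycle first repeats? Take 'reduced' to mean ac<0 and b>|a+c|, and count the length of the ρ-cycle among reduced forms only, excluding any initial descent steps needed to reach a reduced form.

D = 2980, ⌊√D⌋ = 54
river: ρ → (26,22,-24)
river: ρ → (-24,26,24)
river: ρ → (24,22,-26)
river: ρ → (-26,30,20)
river: ρ → (20,50,-6)
river: ρ → (-6,46,36)
river: ρ → (36,26,-16)
river: ρ → (-16,38,24)
river: ρ → (24,10,-30)
river: ρ → (-30,50,4)
river: ρ → (4,54,-4)
river: ρ → (-4,50,30)
river: ρ → (30,10,-24)
river: ρ → (-24,38,16)
river: ρ → (16,26,-36)
river: ρ → (-36,46,6)
river: ρ → (6,50,-20)
river: ρ → (-20,30,26)
ρ-cycle length = 18 (tail of 0 descent steps not counted)

18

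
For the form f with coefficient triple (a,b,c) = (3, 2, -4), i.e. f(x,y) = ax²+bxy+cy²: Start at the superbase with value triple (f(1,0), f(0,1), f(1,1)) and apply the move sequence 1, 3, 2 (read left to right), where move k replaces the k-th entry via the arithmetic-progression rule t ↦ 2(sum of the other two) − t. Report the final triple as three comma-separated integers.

start (3,-4,1) = (f(1,0),f(0,1),f(1,1))
replace slot 1: 2·((-4)+1) − 3 = -9 → (-9,-4,1)
replace slot 3: 2·((-9)+(-4)) − 1 = -27 → (-9,-4,-27)
replace slot 2: 2·((-9)+(-27)) − (-4) = -68 → (-9,-68,-27)

-9,-68,-27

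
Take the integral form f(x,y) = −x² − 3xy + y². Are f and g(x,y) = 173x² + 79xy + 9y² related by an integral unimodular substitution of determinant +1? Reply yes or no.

D₁ = 13, D₂ = 13
river cycle of f (length 2): (1, 3, -1), (-1, 3, 1)
river cycle of g (length 2): (1, 3, -1), (-1, 3, 1)
cycles coincide ⇒ equivalent

yes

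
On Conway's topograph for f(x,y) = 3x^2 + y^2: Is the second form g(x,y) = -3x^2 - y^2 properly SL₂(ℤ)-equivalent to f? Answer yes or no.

D₁ = -12, D₂ = -12
f: flip: (3,0,1)→(1,0,3)
f: reduced (well bottom): (1,0,3) with a≤c, −a<b≤a
g is negative-definite; reduce −g:
−g: flip: (3,0,1)→(1,0,3)
−g: reduced (well bottom): (1,0,3) with a≤c, −a<b≤a
flip sign back: reduced form of g is (-1,0,-3)
reduced forms (1, 0, 3) vs (-1, 0, -3) ⇒ inequivalent

no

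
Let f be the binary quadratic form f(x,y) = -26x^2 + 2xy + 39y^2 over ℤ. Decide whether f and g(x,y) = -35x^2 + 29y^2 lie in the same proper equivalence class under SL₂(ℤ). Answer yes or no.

D₁ = 4060, D₂ = 4060
river cycle of f (length 14): (-26, 54, 11), (11, 56, -21), (-21, 28, 39), (39, 50, -10), (-10, 50, 39), (39, 28, -21), (-21, 56, 11), (11, 54, -26), (-26, 50, 15), (15, 40, -41), … (4 more)
river cycle of g (length 8): (29, 58, -6), (-6, 62, 9), (9, 46, -54), (-54, 62, 1), (1, 62, -54), (-54, 46, 9), (9, 62, -6), (-6, 58, 29)
cycles differ ⇒ inequivalent

no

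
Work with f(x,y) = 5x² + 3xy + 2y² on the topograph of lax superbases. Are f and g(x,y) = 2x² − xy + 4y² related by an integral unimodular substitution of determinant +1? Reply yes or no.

D₁ = -31, D₂ = -31
f: flip: (5,3,2)→(2,-3,5)
f: translate: b→1 (≡-3 mod 4), so (2,-3,5)→(2,1,4)
f: reduced (well bottom): (2,1,4) with a≤c, −a<b≤a
g: reduced (well bottom): (2,-1,4) with a≤c, −a<b≤a
reduced forms (2, 1, 4) vs (2, -1, 4) ⇒ inequivalent

no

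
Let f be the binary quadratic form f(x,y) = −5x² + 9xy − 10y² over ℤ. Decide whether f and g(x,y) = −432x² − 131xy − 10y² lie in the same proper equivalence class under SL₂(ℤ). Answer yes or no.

D₁ = -119, D₂ = -119
f is negative-definite; reduce −f:
−f: translate: b→1 (≡-9 mod 10), so (5,-9,10)→(5,1,6)
−f: reduced (well bottom): (5,1,6) with a≤c, −a<b≤a
flip sign back: reduced form of f is (-5,-1,-6)
g is negative-definite; reduce −g:
−g: flip: (432,131,10)→(10,-131,432)
−g: translate: b→9 (≡-131 mod 20), so (10,-131,432)→(10,9,5)
−g: flip: (10,9,5)→(5,-9,10)
−g: translate: b→1 (≡-9 mod 10), so (5,-9,10)→(5,1,6)
−g: reduced (well bottom): (5,1,6) with a≤c, −a<b≤a
flip sign back: reduced form of g is (-5,-1,-6)
reduced forms (-5, -1, -6) vs (-5, -1, -6) ⇒ equivalent

yes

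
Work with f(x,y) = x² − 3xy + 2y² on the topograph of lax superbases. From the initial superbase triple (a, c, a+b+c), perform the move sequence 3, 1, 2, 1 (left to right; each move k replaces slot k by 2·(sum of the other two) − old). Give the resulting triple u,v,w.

start (1,2,0) = (f(1,0),f(0,1),f(1,1))
replace slot 3: 2·(1+2) − 0 = 6 → (1,2,6)
replace slot 1: 2·(2+6) − 1 = 15 → (15,2,6)
replace slot 2: 2·(15+6) − 2 = 40 → (15,40,6)
replace slot 1: 2·(40+6) − 15 = 77 → (77,40,6)

77,40,6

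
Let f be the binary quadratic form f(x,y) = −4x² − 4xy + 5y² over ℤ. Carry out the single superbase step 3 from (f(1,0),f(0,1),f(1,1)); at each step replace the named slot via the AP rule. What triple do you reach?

start (-4,5,-3) = (f(1,0),f(0,1),f(1,1))
replace slot 3: 2·((-4)+5) − (-3) = 5 → (-4,5,5)

-4,5,5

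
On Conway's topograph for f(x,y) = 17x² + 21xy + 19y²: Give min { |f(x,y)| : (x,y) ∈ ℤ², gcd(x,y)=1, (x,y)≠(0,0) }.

translate: b→-13 (≡21 mod 34), so (17,21,19)→(17,-13,15)
flip: (17,-13,15)→(15,13,17)
reduced (well bottom): (15,13,17) with a≤c, −a<b≤a
well minimum = a = 15

15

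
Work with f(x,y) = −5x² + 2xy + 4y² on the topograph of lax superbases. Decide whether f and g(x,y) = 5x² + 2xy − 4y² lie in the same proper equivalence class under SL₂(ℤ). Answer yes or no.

D₁ = 84, D₂ = 84
river cycle of f (length 6): (4, 6, -3), (-3, 6, 4), (4, 2, -5), (-5, 8, 1), (1, 8, -5), (-5, 2, 4)
river cycle of g (length 6): (-4, 6, 3), (3, 6, -4), (-4, 2, 5), (5, 8, -1), (-1, 8, 5), (5, 2, -4)
cycles differ ⇒ inequivalent

no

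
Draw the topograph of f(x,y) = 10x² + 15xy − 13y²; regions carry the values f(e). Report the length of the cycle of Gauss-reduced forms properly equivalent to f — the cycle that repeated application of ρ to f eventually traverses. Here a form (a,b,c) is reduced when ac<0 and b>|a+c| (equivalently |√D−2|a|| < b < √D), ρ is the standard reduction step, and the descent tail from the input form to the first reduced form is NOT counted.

D = 745, ⌊√D⌋ = 27
river: ρ → (-13,11,12)
river: ρ → (12,13,-12)
river: ρ → (-12,11,13)
river: ρ → (13,15,-10)
river: ρ → (-10,25,3)
river: ρ → (3,23,-18)
river: ρ → (-18,13,8)
river: ρ → (8,19,-12)
river: ρ → (-12,5,15)
river: ρ → (15,25,-2)
river: ρ → (-2,27,2)
river: ρ → (2,25,-15)
river: ρ → (-15,5,12)
river: ρ → (12,19,-8)
river: ρ → (-8,13,18)
river: ρ → (18,23,-3)
river: ρ → (-3,25,10)
river: ρ → (10,15,-13)
ρ-cycle length = 18 (tail of 0 descent steps not counted)

18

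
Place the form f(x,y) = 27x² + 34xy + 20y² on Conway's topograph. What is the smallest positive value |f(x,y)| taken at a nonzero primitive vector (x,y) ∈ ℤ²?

translate: b→-20 (≡34 mod 54), so (27,34,20)→(27,-20,13)
flip: (27,-20,13)→(13,20,27)
translate: b→-6 (≡20 mod 26), so (13,20,27)→(13,-6,20)
reduced (well bottom): (13,-6,20) with a≤c, −a<b≤a
well minimum = a = 13

13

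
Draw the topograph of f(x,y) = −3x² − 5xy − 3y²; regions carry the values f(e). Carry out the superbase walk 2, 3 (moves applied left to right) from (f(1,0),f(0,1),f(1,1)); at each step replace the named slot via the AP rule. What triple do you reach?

start (-3,-3,-11) = (f(1,0),f(0,1),f(1,1))
replace slot 2: 2·((-3)+(-11)) − (-3) = -25 → (-3,-25,-11)
replace slot 3: 2·((-3)+(-25)) − (-11) = -45 → (-3,-25,-45)

-3,-25,-45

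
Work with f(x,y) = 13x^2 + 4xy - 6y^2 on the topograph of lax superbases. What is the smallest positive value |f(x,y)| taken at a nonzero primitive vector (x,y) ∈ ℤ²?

descent: ρ → (-6,8,11)  [lands on river]
river: ρ → (11,14,-3)
river: ρ → (-3,16,6)
river: ρ → (6,8,-11)
river: ρ → (-11,14,3)
river: ρ → (3,16,-6)
closes: descent 1, river 6
min |a| on river = 3

3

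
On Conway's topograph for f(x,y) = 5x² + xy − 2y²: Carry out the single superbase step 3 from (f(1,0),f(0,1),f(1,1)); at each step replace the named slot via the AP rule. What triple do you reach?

start (5,-2,4) = (f(1,0),f(0,1),f(1,1))
replace slot 3: 2·(5+(-2)) − 4 = 2 → (5,-2,2)

5,-2,2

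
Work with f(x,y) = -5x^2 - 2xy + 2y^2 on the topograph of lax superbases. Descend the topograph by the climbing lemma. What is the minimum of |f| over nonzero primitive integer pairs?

descent: ρ → (2,6,-1)  [lands on river]
river: ρ → (-1,6,2)
closes: descent 1, river 2
min |a| on river = 1

1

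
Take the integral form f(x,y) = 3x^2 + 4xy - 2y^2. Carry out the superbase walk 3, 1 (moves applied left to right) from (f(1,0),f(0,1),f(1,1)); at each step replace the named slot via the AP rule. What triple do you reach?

start (3,-2,5) = (f(1,0),f(0,1),f(1,1))
replace slot 3: 2·(3+(-2)) − 5 = -3 → (3,-2,-3)
replace slot 1: 2·((-2)+(-3)) − 3 = -13 → (-13,-2,-3)

-13,-2,-3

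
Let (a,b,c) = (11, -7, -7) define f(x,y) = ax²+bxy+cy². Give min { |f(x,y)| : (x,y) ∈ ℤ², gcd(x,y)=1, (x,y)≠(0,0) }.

descent: ρ → (-7,7,11)  [lands on river]
river: ρ → (11,15,-3)
river: ρ → (-3,15,11)
river: ρ → (11,7,-7)
closes: descent 1, river 4
min |a| on river = 3

3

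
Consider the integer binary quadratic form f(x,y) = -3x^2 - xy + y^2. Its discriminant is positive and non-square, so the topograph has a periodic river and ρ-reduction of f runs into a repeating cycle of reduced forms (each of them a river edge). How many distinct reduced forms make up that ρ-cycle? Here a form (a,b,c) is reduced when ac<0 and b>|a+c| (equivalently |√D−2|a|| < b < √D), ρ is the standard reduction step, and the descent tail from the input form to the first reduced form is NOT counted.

D = 13, ⌊√D⌋ = 3
descent: ρ → (1,3,-1)  [lands on river]
river: ρ → (-1,3,1)
ρ-cycle length = 2 (tail of 1 descent step not counted)

2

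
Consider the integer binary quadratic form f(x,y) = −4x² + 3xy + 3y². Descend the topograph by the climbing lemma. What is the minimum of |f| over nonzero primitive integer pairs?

river: ρ → (3,3,-4)
river: ρ → (-4,5,2)
river: ρ → (2,7,-1)
river: ρ → (-1,7,2)
river: ρ → (2,5,-4)
river: ρ → (-4,3,3)
closes: descent 0, river 6
min |a| on river = 1

1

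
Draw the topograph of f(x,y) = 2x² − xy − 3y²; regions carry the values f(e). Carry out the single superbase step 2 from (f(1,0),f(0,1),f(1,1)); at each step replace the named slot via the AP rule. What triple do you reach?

start (2,-3,-2) = (f(1,0),f(0,1),f(1,1))
replace slot 2: 2·(2+(-2)) − (-3) = 3 → (2,3,-2)

2,3,-2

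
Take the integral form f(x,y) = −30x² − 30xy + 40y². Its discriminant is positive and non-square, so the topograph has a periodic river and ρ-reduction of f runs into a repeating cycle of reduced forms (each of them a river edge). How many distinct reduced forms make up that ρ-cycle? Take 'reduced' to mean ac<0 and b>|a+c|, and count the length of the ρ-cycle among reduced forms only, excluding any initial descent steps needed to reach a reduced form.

D = 5700, ⌊√D⌋ = 75
descent: ρ → (40,30,-30)  [lands on river]
river: ρ → (-30,30,40)
river: ρ → (40,50,-20)
river: ρ → (-20,70,10)
river: ρ → (10,70,-20)
river: ρ → (-20,50,40)
ρ-cycle length = 6 (tail of 1 descent step not counted)

6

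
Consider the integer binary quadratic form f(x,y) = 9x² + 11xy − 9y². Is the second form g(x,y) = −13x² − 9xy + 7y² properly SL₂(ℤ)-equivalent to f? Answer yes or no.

D₁ = 445, D₂ = 445
river cycle of f (length 10): (-9, 7, 11), (11, 15, -5), (-5, 15, 11), (11, 7, -9), (-9, 11, 9), (9, 7, -11), (-11, 15, 5), (5, 15, -11), (-11, 7, 9), (9, 11, -9)
river cycle of g (length 6): (7, 9, -13), (-13, 17, 3), (3, 19, -7), (-7, 9, 13), (13, 17, -3), (-3, 19, 7)
cycles differ ⇒ inequivalent

no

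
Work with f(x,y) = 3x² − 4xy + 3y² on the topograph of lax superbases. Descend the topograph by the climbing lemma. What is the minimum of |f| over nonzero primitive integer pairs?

translate: b→2 (≡-4 mod 6), so (3,-4,3)→(3,2,2)
flip: (3,2,2)→(2,-2,3)
translate: b→2 (≡-2 mod 4), so (2,-2,3)→(2,2,3)
reduced (well bottom): (2,2,3) with a≤c, −a<b≤a
well minimum = a = 2

2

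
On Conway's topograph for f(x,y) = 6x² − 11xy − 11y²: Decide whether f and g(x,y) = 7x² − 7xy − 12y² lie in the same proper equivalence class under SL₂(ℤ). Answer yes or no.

D₁ = 385, D₂ = 385
river cycle of f (length 12): (-11, 11, 6), (6, 13, -9), (-9, 5, 10), (10, 15, -4), (-4, 17, 6), (6, 19, -1), (-1, 19, 6), (6, 17, -4), (-4, 15, 10), (10, 5, -9), … (2 more)
river cycle of g (length 10): (-12, 7, 7), (7, 7, -12), (-12, 17, 2), (2, 19, -3), (-3, 17, 8), (8, 15, -5), (-5, 15, 8), (8, 17, -3), (-3, 19, 2), (2, 17, -12)
cycles differ ⇒ inequivalent

no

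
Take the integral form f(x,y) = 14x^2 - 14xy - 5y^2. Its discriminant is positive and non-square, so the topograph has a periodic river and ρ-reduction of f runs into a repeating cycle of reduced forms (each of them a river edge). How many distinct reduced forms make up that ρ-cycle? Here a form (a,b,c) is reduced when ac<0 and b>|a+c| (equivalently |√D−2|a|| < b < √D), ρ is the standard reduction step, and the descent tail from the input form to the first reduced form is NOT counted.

D = 476, ⌊√D⌋ = 21
descent: ρ → (-5,14,14)  [lands on river]
river: ρ → (14,14,-5)
river: ρ → (-5,16,11)
river: ρ → (11,6,-10)
river: ρ → (-10,14,7)
river: ρ → (7,14,-10)
river: ρ → (-10,6,11)
river: ρ → (11,16,-5)
ρ-cycle length = 8 (tail of 1 descent step not counted)

8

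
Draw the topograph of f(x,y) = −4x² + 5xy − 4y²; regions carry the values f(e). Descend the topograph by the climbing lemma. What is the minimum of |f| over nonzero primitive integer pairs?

translate: b→3 (≡-5 mod 8), so (4,-5,4)→(4,3,3)
flip: (4,3,3)→(3,-3,4)
translate: b→3 (≡-3 mod 6), so (3,-3,4)→(3,3,4)
reduced (well bottom): (3,3,4) with a≤c, −a<b≤a
well minimum |f| = |-3| = 3 (negative-definite)

3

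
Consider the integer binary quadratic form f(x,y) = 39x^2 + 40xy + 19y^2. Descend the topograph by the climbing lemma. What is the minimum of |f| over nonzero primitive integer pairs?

translate: b→-38 (≡40 mod 78), so (39,40,19)→(39,-38,18)
flip: (39,-38,18)→(18,38,39)
translate: b→2 (≡38 mod 36), so (18,38,39)→(18,2,19)
reduced (well bottom): (18,2,19) with a≤c, −a<b≤a
well minimum = a = 18

18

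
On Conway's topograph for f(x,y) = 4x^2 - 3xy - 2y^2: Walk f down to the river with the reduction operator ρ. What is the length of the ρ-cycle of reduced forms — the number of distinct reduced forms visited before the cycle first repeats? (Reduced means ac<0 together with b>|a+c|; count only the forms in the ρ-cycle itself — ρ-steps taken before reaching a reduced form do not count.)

D = 41, ⌊√D⌋ = 6
descent: ρ → (-2,3,4)  [lands on river]
river: ρ → (4,5,-1)
river: ρ → (-1,5,4)
river: ρ → (4,3,-2)
river: ρ → (-2,5,2)
river: ρ → (2,3,-4)
river: ρ → (-4,5,1)
river: ρ → (1,5,-4)
river: ρ → (-4,3,2)
river: ρ → (2,5,-2)
ρ-cycle length = 10 (tail of 1 descent step not counted)

10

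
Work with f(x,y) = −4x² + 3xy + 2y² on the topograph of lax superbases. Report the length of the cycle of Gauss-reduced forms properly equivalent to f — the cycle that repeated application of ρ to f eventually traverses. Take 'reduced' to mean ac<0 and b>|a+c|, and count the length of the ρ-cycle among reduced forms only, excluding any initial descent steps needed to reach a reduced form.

D = 41, ⌊√D⌋ = 6
river: ρ → (2,5,-2)
river: ρ → (-2,3,4)
river: ρ → (4,5,-1)
river: ρ → (-1,5,4)
river: ρ → (4,3,-2)
river: ρ → (-2,5,2)
river: ρ → (2,3,-4)
river: ρ → (-4,5,1)
river: ρ → (1,5,-4)
river: ρ → (-4,3,2)
ρ-cycle length = 10 (tail of 0 descent steps not counted)

10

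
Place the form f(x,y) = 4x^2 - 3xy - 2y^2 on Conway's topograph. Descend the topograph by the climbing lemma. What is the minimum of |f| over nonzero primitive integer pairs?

descent: ρ → (-2,3,4)  [lands on river]
river: ρ → (4,5,-1)
river: ρ → (-1,5,4)
river: ρ → (4,3,-2)
river: ρ → (-2,5,2)
river: ρ → (2,3,-4)
river: ρ → (-4,5,1)
river: ρ → (1,5,-4)
river: ρ → (-4,3,2)
river: ρ → (2,5,-2)
closes: descent 1, river 10
min |a| on river = 1

1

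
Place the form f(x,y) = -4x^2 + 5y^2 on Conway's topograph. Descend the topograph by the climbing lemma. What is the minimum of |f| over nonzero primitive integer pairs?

descent: ρ → (5,0,-4)
descent: ρ → (-4,8,1)  [lands on river]
river: ρ → (1,8,-4)
closes: descent 2, river 2
min |a| on river = 1

1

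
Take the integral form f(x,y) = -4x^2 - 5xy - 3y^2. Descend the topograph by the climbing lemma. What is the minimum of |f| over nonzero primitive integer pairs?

translate: b→-3 (≡5 mod 8), so (4,5,3)→(4,-3,2)
flip: (4,-3,2)→(2,3,4)
translate: b→-1 (≡3 mod 4), so (2,3,4)→(2,-1,3)
reduced (well bottom): (2,-1,3) with a≤c, −a<b≤a
well minimum |f| = |-2| = 2 (negative-definite)

2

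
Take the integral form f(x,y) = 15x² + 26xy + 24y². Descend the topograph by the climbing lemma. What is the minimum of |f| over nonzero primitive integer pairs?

translate: b→-4 (≡26 mod 30), so (15,26,24)→(15,-4,13)
flip: (15,-4,13)→(13,4,15)
reduced (well bottom): (13,4,15) with a≤c, −a<b≤a
well minimum = a = 13

13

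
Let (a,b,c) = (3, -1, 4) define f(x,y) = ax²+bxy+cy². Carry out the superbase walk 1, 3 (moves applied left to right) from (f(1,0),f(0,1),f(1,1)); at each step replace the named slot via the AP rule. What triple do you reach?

start (3,4,6) = (f(1,0),f(0,1),f(1,1))
replace slot 1: 2·(4+6) − 3 = 17 → (17,4,6)
replace slot 3: 2·(17+4) − 6 = 36 → (17,4,36)

17,4,36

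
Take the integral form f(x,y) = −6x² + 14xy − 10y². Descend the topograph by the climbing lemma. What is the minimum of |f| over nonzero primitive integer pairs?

translate: b→-2 (≡-14 mod 12), so (6,-14,10)→(6,-2,2)
flip: (6,-2,2)→(2,2,6)
reduced (well bottom): (2,2,6) with a≤c, −a<b≤a
well minimum |f| = |-2| = 2 (negative-definite)

2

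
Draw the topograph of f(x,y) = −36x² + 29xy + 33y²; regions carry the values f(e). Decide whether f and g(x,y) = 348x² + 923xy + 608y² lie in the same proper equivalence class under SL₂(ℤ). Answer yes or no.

D₁ = 5593, D₂ = 5593
river cycle of f (length 50): (33, 37, -32), (-32, 27, 38), (38, 49, -21), (-21, 35, 52), (52, 69, -4), (-4, 67, 69), (69, 71, -2), (-2, 73, 33), (33, 59, -16), (-16, 69, 13), … (40 more)
river cycle of g (length 50): (33, 37, -32), (-32, 27, 38), (38, 49, -21), (-21, 35, 52), (52, 69, -4), (-4, 67, 69), (69, 71, -2), (-2, 73, 33), (33, 59, -16), (-16, 69, 13), … (40 more)
cycles coincide ⇒ equivalent

yes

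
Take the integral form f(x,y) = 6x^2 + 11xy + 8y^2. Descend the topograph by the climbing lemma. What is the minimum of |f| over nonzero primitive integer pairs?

translate: b→-1 (≡11 mod 12), so (6,11,8)→(6,-1,3)
flip: (6,-1,3)→(3,1,6)
reduced (well bottom): (3,1,6) with a≤c, −a<b≤a
well minimum = a = 3

3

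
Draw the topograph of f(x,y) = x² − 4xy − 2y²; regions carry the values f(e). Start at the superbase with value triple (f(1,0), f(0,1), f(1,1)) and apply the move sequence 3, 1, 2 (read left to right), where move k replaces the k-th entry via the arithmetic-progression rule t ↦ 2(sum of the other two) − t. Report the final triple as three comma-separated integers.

start (1,-2,-5) = (f(1,0),f(0,1),f(1,1))
replace slot 3: 2·(1+(-2)) − (-5) = 3 → (1,-2,3)
replace slot 1: 2·((-2)+3) − 1 = 1 → (1,-2,3)
replace slot 2: 2·(1+3) − (-2) = 10 → (1,10,3)

1,10,3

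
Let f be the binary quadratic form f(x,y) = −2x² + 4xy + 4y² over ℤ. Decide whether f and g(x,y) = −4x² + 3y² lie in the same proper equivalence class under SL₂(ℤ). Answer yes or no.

D₁ = 48, D₂ = 48
river cycle of f (length 2): (4, 4, -2), (-2, 4, 4)
river cycle of g (length 2): (3, 6, -1), (-1, 6, 3)
cycles differ ⇒ inequivalent

no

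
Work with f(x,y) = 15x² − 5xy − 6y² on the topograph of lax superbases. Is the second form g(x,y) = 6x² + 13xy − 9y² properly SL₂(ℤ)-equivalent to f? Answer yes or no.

D₁ = 385, D₂ = 385
river cycle of f (length 12): (-6, 17, 4), (4, 15, -10), (-10, 5, 9), (9, 13, -6), (-6, 11, 11), (11, 11, -6), (-6, 13, 9), (9, 5, -10), (-10, 15, 4), (4, 17, -6), … (2 more)
river cycle of g (length 12): (-9, 5, 10), (10, 15, -4), (-4, 17, 6), (6, 19, -1), (-1, 19, 6), (6, 17, -4), (-4, 15, 10), (10, 5, -9), (-9, 13, 6), (6, 11, -11), … (2 more)
cycles differ ⇒ inequivalent

no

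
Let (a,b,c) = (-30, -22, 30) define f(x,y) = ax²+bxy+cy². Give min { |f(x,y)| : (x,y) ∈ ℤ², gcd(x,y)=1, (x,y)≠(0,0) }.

descent: ρ → (30,22,-30)  [lands on river]
river: ρ → (-30,38,22)
river: ρ → (22,50,-18)
river: ρ → (-18,58,10)
river: ρ → (10,62,-6)
river: ρ → (-6,58,30)
river: ρ → (30,62,-2)
river: ρ → (-2,62,30)
river: ρ → (30,58,-6)
river: ρ → (-6,62,10)
river: ρ → (10,58,-18)
river: ρ → (-18,50,22)
river: ρ → (22,38,-30)
river: ρ → (-30,22,30)
river: ρ → (30,38,-22)
river: ρ → (-22,50,18)
river: ρ → (18,58,-10)
river: ρ → (-10,62,6)
river: ρ → (6,58,-30)
river: ρ → (-30,62,2)
river: ρ → (2,62,-30)
river: ρ → (-30,58,6)
river: ρ → (6,62,-10)
river: ρ → (-10,58,18)
river: ρ → (18,50,-22)
river: ρ → (-22,38,30)
closes: descent 1, river 26
min |a| on river = 2

2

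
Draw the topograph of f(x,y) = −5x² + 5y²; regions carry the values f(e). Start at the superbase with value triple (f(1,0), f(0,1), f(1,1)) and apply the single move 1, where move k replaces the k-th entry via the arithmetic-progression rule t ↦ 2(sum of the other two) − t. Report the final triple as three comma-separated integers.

start (-5,5,0) = (f(1,0),f(0,1),f(1,1))
replace slot 1: 2·(5+0) − (-5) = 15 → (15,5,0)

15,5,0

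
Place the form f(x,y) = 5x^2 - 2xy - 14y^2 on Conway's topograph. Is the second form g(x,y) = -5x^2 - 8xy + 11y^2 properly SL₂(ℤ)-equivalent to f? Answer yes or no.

D₁ = 284, D₂ = 284
river cycle of f (length 8): (5, 8, -11), (-11, 14, 2), (2, 14, -11), (-11, 8, 5), (5, 12, -7), (-7, 16, 1), (1, 16, -7), (-7, 12, 5)
river cycle of g (length 8): (11, 8, -5), (-5, 12, 7), (7, 16, -1), (-1, 16, 7), (7, 12, -5), (-5, 8, 11), (11, 14, -2), (-2, 14, 11)
cycles differ ⇒ inequivalent

no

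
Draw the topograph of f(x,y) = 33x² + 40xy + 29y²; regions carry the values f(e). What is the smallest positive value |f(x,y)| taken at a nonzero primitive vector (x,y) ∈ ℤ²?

translate: b→-26 (≡40 mod 66), so (33,40,29)→(33,-26,22)
flip: (33,-26,22)→(22,26,33)
translate: b→-18 (≡26 mod 44), so (22,26,33)→(22,-18,29)
reduced (well bottom): (22,-18,29) with a≤c, −a<b≤a
well minimum = a = 22

22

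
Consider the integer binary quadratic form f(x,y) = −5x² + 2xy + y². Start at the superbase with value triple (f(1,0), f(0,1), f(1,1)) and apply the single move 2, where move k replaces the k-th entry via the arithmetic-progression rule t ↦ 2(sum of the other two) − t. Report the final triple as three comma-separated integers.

start (-5,1,-2) = (f(1,0),f(0,1),f(1,1))
replace slot 2: 2·((-5)+(-2)) − 1 = -15 → (-5,-15,-2)

-5,-15,-2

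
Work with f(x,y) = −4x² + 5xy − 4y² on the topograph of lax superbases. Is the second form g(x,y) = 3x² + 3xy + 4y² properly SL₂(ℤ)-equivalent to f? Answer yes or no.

D₁ = -39, D₂ = -39
f is negative-definite; reduce −f:
−f: translate: b→3 (≡-5 mod 8), so (4,-5,4)→(4,3,3)
−f: flip: (4,3,3)→(3,-3,4)
−f: translate: b→3 (≡-3 mod 6), so (3,-3,4)→(3,3,4)
−f: reduced (well bottom): (3,3,4) with a≤c, −a<b≤a
flip sign back: reduced form of f is (-3,-3,-4)
g: reduced (well bottom): (3,3,4) with a≤c, −a<b≤a
reduced forms (-3, -3, -4) vs (3, 3, 4) ⇒ inequivalent

no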